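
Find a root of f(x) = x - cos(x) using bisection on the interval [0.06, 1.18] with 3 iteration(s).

f(x) = x - cos(x)
Initial interval: [0.06, 1.18]

Iteration 1:
  c_1 = (0.060000 + 1.180000)/2 = 0.620000
  f(c_1) = f(0.620000) = -0.193878
  f(a) × f(c) ≥ 0, new interval: [0.620000, 1.180000]
Iteration 2:
  c_2 = (0.620000 + 1.180000)/2 = 0.900000
  f(c_2) = f(0.900000) = 0.278390
  f(a) × f(c) < 0, new interval: [0.620000, 0.900000]
Iteration 3:
  c_3 = (0.620000 + 0.900000)/2 = 0.760000
  f(c_3) = f(0.760000) = 0.035164
  f(a) × f(c) < 0, new interval: [0.620000, 0.760000]

After 3 iteration(s), the approximation is c_3 = 0.760000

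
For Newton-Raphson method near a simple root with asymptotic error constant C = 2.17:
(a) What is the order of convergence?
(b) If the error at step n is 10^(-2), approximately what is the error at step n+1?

(a) Newton-Raphson has quadratic (order 2) convergence near simple roots.
    This means |e_{n+1}| ≈ C|e_n|².

(b) With |e_n| = 10^(-2) and C = 2.17:
    |e_{n+1}| ≈ 2.17 × (10^(-2))² = 2.17 × 10^(-4)

(a) 2 (quadratic); (b) |e_{n+1}| ≈ 2.170e-04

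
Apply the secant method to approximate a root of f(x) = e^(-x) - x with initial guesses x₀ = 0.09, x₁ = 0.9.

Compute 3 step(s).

f(x) = e^(-x) - x
x₀ = 0.09, x₁ = 0.9

Secant formula: x_{n+1} = x_n - f(x_n)(x_n - x_{n-1})/(f(x_n) - f(x_{n-1}))

Iteration 1:
  f(0.090000) = 0.823931
  f(0.900000) = -0.493430
  x_2 = 0.900000 - (-0.493430)×(0.900000 - 0.090000)/(-0.493430 - 0.823931)
       = 0.596607
Iteration 2:
  f(0.900000) = -0.493430
  f(0.596607) = -0.045930
  x_3 = 0.596607 - (-0.045930)×(0.596607 - 0.900000)/(-0.045930 - (-0.493430))
       = 0.565468
Iteration 3:
  f(0.596607) = -0.045930
  f(0.565468) = 0.002627
  x_4 = 0.565468 - 0.002627×(0.565468 - 0.596607)/(0.002627 - (-0.045930))
       = 0.567152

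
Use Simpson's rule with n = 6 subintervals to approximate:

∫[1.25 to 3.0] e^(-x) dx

f(x) = e^(-x)
a = 1.25, b = 3.0, n = 6
h = (b - a)/n = 0.291667

Simpson's rule: (h/3)[f(x₀) + 4f(x₁) + 2f(x₂) + ... + f(xₙ)]

x_0 = 1.2500, f(x_0) = 0.286505, coefficient = 1
x_1 = 1.5417, f(x_1) = 0.214024, coefficient = 4
x_2 = 1.8333, f(x_2) = 0.159880, coefficient = 2
x_3 = 2.1250, f(x_3) = 0.119433, coefficient = 4
x_4 = 2.4167, f(x_4) = 0.089219, coefficient = 2
x_5 = 2.7083, f(x_5) = 0.066648, coefficient = 4
x_6 = 3.0000, f(x_6) = 0.049787, coefficient = 1

I ≈ (0.291667/3) × 2.434908 = 0.236727
Exact value: 0.236718
Error: 0.000009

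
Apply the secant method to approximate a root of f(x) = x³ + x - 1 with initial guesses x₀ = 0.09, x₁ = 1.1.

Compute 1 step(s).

f(x) = x³ + x - 1
x₀ = 0.09, x₁ = 1.1

Secant formula: x_{n+1} = x_n - f(x_n)(x_n - x_{n-1})/(f(x_n) - f(x_{n-1}))

Iteration 1:
  f(0.090000) = -0.909271
  f(1.100000) = 1.431000
  x_2 = 1.100000 - 1.431000×(1.100000 - 0.090000)/(1.431000 - (-0.909271))
       = 0.482418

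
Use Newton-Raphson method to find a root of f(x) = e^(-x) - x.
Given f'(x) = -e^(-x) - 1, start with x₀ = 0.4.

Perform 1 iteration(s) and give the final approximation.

f(x) = e^(-x) - x
f'(x) = -e^(-x) - 1
x₀ = 0.4

Newton-Raphson formula: x_{n+1} = x_n - f(x_n)/f'(x_n)

Iteration 1:
  f(0.400000) = 0.270320
  f'(0.400000) = -1.670320
  x_1 = 0.400000 - 0.270320/(-1.670320) = 0.561837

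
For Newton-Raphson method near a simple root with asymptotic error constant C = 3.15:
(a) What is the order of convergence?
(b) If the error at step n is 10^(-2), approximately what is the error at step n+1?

(a) Newton-Raphson has quadratic (order 2) convergence near simple roots.
    This means |e_{n+1}| ≈ C|e_n|².

(b) With |e_n| = 10^(-2) and C = 3.15:
    |e_{n+1}| ≈ 3.15 × (10^(-2))² = 3.15 × 10^(-4)

(a) 2 (quadratic); (b) |e_{n+1}| ≈ 3.150e-04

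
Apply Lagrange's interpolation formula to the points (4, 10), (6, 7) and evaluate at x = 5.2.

Lagrange interpolation formula:
P(x) = Σ yᵢ × Lᵢ(x)
where Lᵢ(x) = Π_{j≠i} (x - xⱼ)/(xᵢ - xⱼ)

L_0(5.2) = (5.2 - 6)/(4 - 6) = 0.400000
L_1(5.2) = (5.2 - 4)/(6 - 4) = 0.600000

P(5.2) = 10×L_0(5.2) + 7×L_1(5.2)
P(5.2) = 8.200000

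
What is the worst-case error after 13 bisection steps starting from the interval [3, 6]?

Bisection error bound: |error| ≤ (b-a)/2^n
|error| ≤ (6 - 3)/2^13 = 3/2^13
|error| ≤ 0.0003662109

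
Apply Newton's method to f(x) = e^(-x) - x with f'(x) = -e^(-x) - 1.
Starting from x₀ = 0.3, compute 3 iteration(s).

f(x) = e^(-x) - x
f'(x) = -e^(-x) - 1
x₀ = 0.3

Newton-Raphson formula: x_{n+1} = x_n - f(x_n)/f'(x_n)

Iteration 1:
  f(0.300000) = 0.440818
  f'(0.300000) = -1.740818
  x_1 = 0.300000 - 0.440818/(-1.740818) = 0.553225
Iteration 2:
  f(0.553225) = 0.021868
  f'(0.553225) = -1.575092
  x_2 = 0.553225 - 0.021868/(-1.575092) = 0.567108
Iteration 3:
  f(0.567108) = 0.000055
  f'(0.567108) = -1.567163
  x_3 = 0.567108 - 0.000055/(-1.567163) = 0.567143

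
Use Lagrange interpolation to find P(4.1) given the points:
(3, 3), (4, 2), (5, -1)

Lagrange interpolation formula:
P(x) = Σ yᵢ × Lᵢ(x)
where Lᵢ(x) = Π_{j≠i} (x - xⱼ)/(xᵢ - xⱼ)

L_0(4.1) = (4.1 - 4)/(3 - 4) × (4.1 - 5)/(3 - 5) = -0.045000
L_1(4.1) = (4.1 - 3)/(4 - 3) × (4.1 - 5)/(4 - 5) = 0.990000
L_2(4.1) = (4.1 - 3)/(5 - 3) × (4.1 - 4)/(5 - 4) = 0.055000

P(4.1) = 3×L_0(4.1) + 2×L_1(4.1) + (-1)×L_2(4.1)
P(4.1) = 1.790000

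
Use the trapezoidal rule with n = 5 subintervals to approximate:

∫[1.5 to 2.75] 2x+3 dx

f(x) = 2x+3
a = 1.5, b = 2.75, n = 5
h = (b - a)/n = 0.250000

Trapezoidal rule: (h/2)[f(x₀) + 2f(x₁) + 2f(x₂) + ... + f(xₙ)]

x_0 = 1.5000, f(x_0) = 6.000000, coefficient = 1
x_1 = 1.7500, f(x_1) = 6.500000, coefficient = 2
x_2 = 2.0000, f(x_2) = 7.000000, coefficient = 2
x_3 = 2.2500, f(x_3) = 7.500000, coefficient = 2
x_4 = 2.5000, f(x_4) = 8.000000, coefficient = 2
x_5 = 2.7500, f(x_5) = 8.500000, coefficient = 1

I ≈ (0.250000/2) × 72.500000 = 9.062500
Exact value: 9.062500
Error: 0.000000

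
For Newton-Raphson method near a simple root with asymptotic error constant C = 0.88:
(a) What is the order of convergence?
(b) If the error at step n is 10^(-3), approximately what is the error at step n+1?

(a) Newton-Raphson has quadratic (order 2) convergence near simple roots.
    This means |e_{n+1}| ≈ C|e_n|².

(b) With |e_n| = 10^(-3) and C = 0.88:
    |e_{n+1}| ≈ 0.88 × (10^(-3))² = 0.88 × 10^(-6)

(a) 2 (quadratic); (b) |e_{n+1}| ≈ 8.800e-07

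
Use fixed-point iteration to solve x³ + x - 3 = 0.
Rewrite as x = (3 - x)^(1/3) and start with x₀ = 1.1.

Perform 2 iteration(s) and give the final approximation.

Equation: x³ + x - 3 = 0
Fixed-point form: x = (3 - x)^(1/3)
x₀ = 1.1

x_1 = g(1.100000) = 1.238562
x_2 = g(1.238562) = 1.207691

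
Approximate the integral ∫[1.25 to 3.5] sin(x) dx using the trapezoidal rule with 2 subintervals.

f(x) = sin(x)
a = 1.25, b = 3.5, n = 2
h = (b - a)/n = 1.125000

Trapezoidal rule: (h/2)[f(x₀) + 2f(x₁) + 2f(x₂) + ... + f(xₙ)]

x_0 = 1.2500, f(x_0) = 0.948985, coefficient = 1
x_1 = 2.3750, f(x_1) = 0.693685, coefficient = 2
x_2 = 3.5000, f(x_2) = -0.350783, coefficient = 1

I ≈ (1.125000/2) × 1.985571 = 1.116884
Exact value: 1.251779
Error: 0.134895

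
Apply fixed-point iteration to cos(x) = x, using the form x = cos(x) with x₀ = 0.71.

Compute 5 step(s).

Equation: cos(x) = x
Fixed-point form: x = cos(x)
x₀ = 0.71

x_1 = g(0.710000) = 0.758362
x_2 = g(0.758362) = 0.725964
x_3 = g(0.725964) = 0.747860
x_4 = g(0.747860) = 0.733146
x_5 = g(0.733146) = 0.743073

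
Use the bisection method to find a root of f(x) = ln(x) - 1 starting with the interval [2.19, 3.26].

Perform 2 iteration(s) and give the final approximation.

f(x) = ln(x) - 1
Initial interval: [2.19, 3.26]

Iteration 1:
  c_1 = (2.190000 + 3.260000)/2 = 2.725000
  f(c_1) = f(2.725000) = 0.002468
  f(a) × f(c) < 0, new interval: [2.190000, 2.725000]
Iteration 2:
  c_2 = (2.190000 + 2.725000)/2 = 2.457500
  f(c_2) = f(2.457500) = -0.100855
  f(a) × f(c) ≥ 0, new interval: [2.457500, 2.725000]

After 2 iteration(s), the approximation is c_2 = 2.457500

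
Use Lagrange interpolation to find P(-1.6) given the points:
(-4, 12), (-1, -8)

Lagrange interpolation formula:
P(x) = Σ yᵢ × Lᵢ(x)
where Lᵢ(x) = Π_{j≠i} (x - xⱼ)/(xᵢ - xⱼ)

L_0(-1.6) = (-1.6 - (-1))/(-4 - (-1)) = 0.200000
L_1(-1.6) = (-1.6 - (-4))/(-1 - (-4)) = 0.800000

P(-1.6) = 12×L_0(-1.6) + (-8)×L_1(-1.6)
P(-1.6) = -4.000000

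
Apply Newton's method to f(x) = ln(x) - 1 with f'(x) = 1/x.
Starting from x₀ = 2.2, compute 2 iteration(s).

f(x) = ln(x) - 1
f'(x) = 1/x
x₀ = 2.2

Newton-Raphson formula: x_{n+1} = x_n - f(x_n)/f'(x_n)

Iteration 1:
  f(2.200000) = -0.211543
  f'(2.200000) = 0.454545
  x_1 = 2.200000 - (-0.211543)/0.454545 = 2.665394
Iteration 2:
  f(2.665394) = -0.019648
  f'(2.665394) = 0.375179
  x_2 = 2.665394 - (-0.019648)/0.375179 = 2.717764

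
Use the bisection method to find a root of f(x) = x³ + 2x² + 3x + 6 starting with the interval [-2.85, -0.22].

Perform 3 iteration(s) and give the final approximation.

f(x) = x³ + 2x² + 3x + 6
Initial interval: [-2.85, -0.22]

Iteration 1:
  c_1 = (-2.850000 + (-0.220000))/2 = -1.535000
  f(c_1) = f(-1.535000) = 2.490645
  f(a) × f(c) < 0, new interval: [-2.850000, -1.535000]
Iteration 2:
  c_2 = (-2.850000 + (-1.535000))/2 = -2.192500
  f(c_2) = f(-2.192500) = -1.502858
  f(a) × f(c) ≥ 0, new interval: [-2.192500, -1.535000]
Iteration 3:
  c_3 = (-2.192500 + (-1.535000))/2 = -1.863750
  f(c_3) = f(-1.863750) = 0.882023
  f(a) × f(c) < 0, new interval: [-2.192500, -1.863750]

After 3 iteration(s), the approximation is c_3 = -1.863750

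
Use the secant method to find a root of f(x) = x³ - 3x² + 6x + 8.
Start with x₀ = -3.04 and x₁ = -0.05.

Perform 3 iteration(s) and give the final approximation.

f(x) = x³ - 3x² + 6x + 8
x₀ = -3.04, x₁ = -0.05

Secant formula: x_{n+1} = x_n - f(x_n)(x_n - x_{n-1})/(f(x_n) - f(x_{n-1}))

Iteration 1:
  f(-3.040000) = -66.059264
  f(-0.050000) = 7.692375
  x_2 = -0.050000 - 7.692375×(-0.050000 - (-3.040000))/(7.692375 - (-66.059264))
       = -0.361860
Iteration 2:
  f(-0.050000) = 7.692375
  f(-0.361860) = 5.388627
  x_3 = -0.361860 - 5.388627×(-0.361860 - (-0.050000))/(5.388627 - 7.692375)
       = -1.091323
Iteration 3:
  f(-0.361860) = 5.388627
  f(-1.091323) = -3.420648
  x_4 = -1.091323 - (-3.420648)×(-1.091323 - (-0.361860))/(-3.420648 - 5.388627)
       = -0.808072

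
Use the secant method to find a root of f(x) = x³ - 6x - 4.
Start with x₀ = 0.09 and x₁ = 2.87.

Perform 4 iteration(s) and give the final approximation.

f(x) = x³ - 6x - 4
x₀ = 0.09, x₁ = 2.87

Secant formula: x_{n+1} = x_n - f(x_n)(x_n - x_{n-1})/(f(x_n) - f(x_{n-1}))

Iteration 1:
  f(0.090000) = -4.539271
  f(2.870000) = 2.419903
  x_2 = 2.870000 - 2.419903×(2.870000 - 0.090000)/(2.419903 - (-4.539271))
       = 1.903315
Iteration 2:
  f(2.870000) = 2.419903
  f(1.903315) = -8.524927
  x_3 = 1.903315 - (-8.524927)×(1.903315 - 2.870000)/(-8.524927 - 2.419903)
       = 2.656266
Iteration 3:
  f(1.903315) = -8.524927
  f(2.656266) = -1.195653
  x_4 = 2.656266 - (-1.195653)×(2.656266 - 1.903315)/(-1.195653 - (-8.524927))
       = 2.779098
Iteration 4:
  f(2.656266) = -1.195653
  f(2.779098) = 0.789451
  x_5 = 2.779098 - 0.789451×(2.779098 - 2.656266)/(0.789451 - (-1.195653))
       = 2.730249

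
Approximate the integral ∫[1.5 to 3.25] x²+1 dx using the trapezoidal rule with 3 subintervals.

f(x) = x²+1
a = 1.5, b = 3.25, n = 3
h = (b - a)/n = 0.583333

Trapezoidal rule: (h/2)[f(x₀) + 2f(x₁) + 2f(x₂) + ... + f(xₙ)]

x_0 = 1.5000, f(x_0) = 3.250000, coefficient = 1
x_1 = 2.0833, f(x_1) = 5.340278, coefficient = 2
x_2 = 2.6667, f(x_2) = 8.111111, coefficient = 2
x_3 = 3.2500, f(x_3) = 11.562500, coefficient = 1

I ≈ (0.583333/2) × 41.715278 = 12.166956
Exact value: 12.067708
Error: 0.099248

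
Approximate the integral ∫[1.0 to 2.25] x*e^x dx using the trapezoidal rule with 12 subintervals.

f(x) = x*e^x
a = 1.0, b = 2.25, n = 12
h = (b - a)/n = 0.104167

Trapezoidal rule: (h/2)[f(x₀) + 2f(x₁) + 2f(x₂) + ... + f(xₙ)]

x_0 = 1.0000, f(x_0) = 2.718282, coefficient = 1
x_1 = 1.1042, f(x_1) = 3.330950, coefficient = 2
x_2 = 1.2083, f(x_2) = 4.045379, coefficient = 2
x_3 = 1.3125, f(x_3) = 4.876529, coefficient = 2
x_4 = 1.4167, f(x_4) = 5.841417, coefficient = 2
x_5 = 1.5208, f(x_5) = 6.959390, coefficient = 2
x_6 = 1.6250, f(x_6) = 8.252431, coefficient = 2
x_7 = 1.7292, f(x_7) = 9.745506, coefficient = 2
x_8 = 1.8333, f(x_8) = 11.466952, coefficient = 2
x_9 = 1.9375, f(x_9) = 13.448916, coefficient = 2
x_10 = 2.0417, f(x_10) = 15.727852, coefficient = 2
x_11 = 2.1458, f(x_11) = 18.345078, coefficient = 2
x_12 = 2.2500, f(x_12) = 21.347406, coefficient = 1

I ≈ (0.104167/2) × 228.146485 = 11.882629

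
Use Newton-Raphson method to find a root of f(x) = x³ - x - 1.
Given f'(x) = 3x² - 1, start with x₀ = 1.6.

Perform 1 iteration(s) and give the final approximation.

f(x) = x³ - x - 1
f'(x) = 3x² - 1
x₀ = 1.6

Newton-Raphson formula: x_{n+1} = x_n - f(x_n)/f'(x_n)

Iteration 1:
  f(1.600000) = 1.496000
  f'(1.600000) = 6.680000
  x_1 = 1.600000 - 1.496000/6.680000 = 1.376048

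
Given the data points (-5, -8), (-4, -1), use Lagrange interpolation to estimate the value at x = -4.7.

Lagrange interpolation formula:
P(x) = Σ yᵢ × Lᵢ(x)
where Lᵢ(x) = Π_{j≠i} (x - xⱼ)/(xᵢ - xⱼ)

L_0(-4.7) = (-4.7 - (-4))/(-5 - (-4)) = 0.700000
L_1(-4.7) = (-4.7 - (-5))/(-4 - (-5)) = 0.300000

P(-4.7) = (-8)×L_0(-4.7) + (-1)×L_1(-4.7)
P(-4.7) = -5.900000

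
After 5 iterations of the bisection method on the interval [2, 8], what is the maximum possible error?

Bisection error bound: |error| ≤ (b-a)/2^n
|error| ≤ (8 - 2)/2^5 = 6/2^5
|error| ≤ 0.1875000000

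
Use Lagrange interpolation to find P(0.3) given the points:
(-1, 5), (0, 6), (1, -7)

Lagrange interpolation formula:
P(x) = Σ yᵢ × Lᵢ(x)
where Lᵢ(x) = Π_{j≠i} (x - xⱼ)/(xᵢ - xⱼ)

L_0(0.3) = (0.3 - 0)/(-1 - 0) × (0.3 - 1)/(-1 - 1) = -0.105000
L_1(0.3) = (0.3 - (-1))/(0 - (-1)) × (0.3 - 1)/(0 - 1) = 0.910000
L_2(0.3) = (0.3 - (-1))/(1 - (-1)) × (0.3 - 0)/(1 - 0) = 0.195000

P(0.3) = 5×L_0(0.3) + 6×L_1(0.3) + (-7)×L_2(0.3)
P(0.3) = 3.570000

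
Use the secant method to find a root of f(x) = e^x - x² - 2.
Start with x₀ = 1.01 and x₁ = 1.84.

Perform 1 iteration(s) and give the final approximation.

f(x) = e^x - x² - 2
x₀ = 1.01, x₁ = 1.84

Secant formula: x_{n+1} = x_n - f(x_n)(x_n - x_{n-1})/(f(x_n) - f(x_{n-1}))

Iteration 1:
  f(1.010000) = -0.274499
  f(1.840000) = 0.910938
  x_2 = 1.840000 - 0.910938×(1.840000 - 1.010000)/(0.910938 - (-0.274499))
       = 1.202194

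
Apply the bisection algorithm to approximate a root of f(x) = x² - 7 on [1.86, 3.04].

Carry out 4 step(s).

f(x) = x² - 7
Initial interval: [1.86, 3.04]

Iteration 1:
  c_1 = (1.860000 + 3.040000)/2 = 2.450000
  f(c_1) = f(2.450000) = -0.997500
  f(a) × f(c) ≥ 0, new interval: [2.450000, 3.040000]
Iteration 2:
  c_2 = (2.450000 + 3.040000)/2 = 2.745000
  f(c_2) = f(2.745000) = 0.535025
  f(a) × f(c) < 0, new interval: [2.450000, 2.745000]
Iteration 3:
  c_3 = (2.450000 + 2.745000)/2 = 2.597500
  f(c_3) = f(2.597500) = -0.252994
  f(a) × f(c) ≥ 0, new interval: [2.597500, 2.745000]
Iteration 4:
  c_4 = (2.597500 + 2.745000)/2 = 2.671250
  f(c_4) = f(2.671250) = 0.135577
  f(a) × f(c) < 0, new interval: [2.597500, 2.671250]

After 4 iteration(s), the approximation is c_4 = 2.671250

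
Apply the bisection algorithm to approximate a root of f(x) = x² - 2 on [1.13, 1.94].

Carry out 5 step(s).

f(x) = x² - 2
Initial interval: [1.13, 1.94]

Iteration 1:
  c_1 = (1.130000 + 1.940000)/2 = 1.535000
  f(c_1) = f(1.535000) = 0.356225
  f(a) × f(c) < 0, new interval: [1.130000, 1.535000]
Iteration 2:
  c_2 = (1.130000 + 1.535000)/2 = 1.332500
  f(c_2) = f(1.332500) = -0.224444
  f(a) × f(c) ≥ 0, new interval: [1.332500, 1.535000]
Iteration 3:
  c_3 = (1.332500 + 1.535000)/2 = 1.433750
  f(c_3) = f(1.433750) = 0.055639
  f(a) × f(c) < 0, new interval: [1.332500, 1.433750]
Iteration 4:
  c_4 = (1.332500 + 1.433750)/2 = 1.383125
  f(c_4) = f(1.383125) = -0.086965
  f(a) × f(c) ≥ 0, new interval: [1.383125, 1.433750]
Iteration 5:
  c_5 = (1.383125 + 1.433750)/2 = 1.408437
  f(c_5) = f(1.408437) = -0.016304
  f(a) × f(c) ≥ 0, new interval: [1.408437, 1.433750]

After 5 iteration(s), the approximation is c_5 = 1.408437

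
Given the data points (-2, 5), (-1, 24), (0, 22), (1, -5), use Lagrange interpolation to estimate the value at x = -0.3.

Lagrange interpolation formula:
P(x) = Σ yᵢ × Lᵢ(x)
where Lᵢ(x) = Π_{j≠i} (x - xⱼ)/(xᵢ - xⱼ)

L_0(-0.3) = (-0.3 - (-1))/(-2 - (-1)) × (-0.3 - 0)/(-2 - 0) × (-0.3 - 1)/(-2 - 1) = -0.045500
L_1(-0.3) = (-0.3 - (-2))/(-1 - (-2)) × (-0.3 - 0)/(-1 - 0) × (-0.3 - 1)/(-1 - 1) = 0.331500
L_2(-0.3) = (-0.3 - (-2))/(0 - (-2)) × (-0.3 - (-1))/(0 - (-1)) × (-0.3 - 1)/(0 - 1) = 0.773500
L_3(-0.3) = (-0.3 - (-2))/(1 - (-2)) × (-0.3 - (-1))/(1 - (-1)) × (-0.3 - 0)/(1 - 0) = -0.059500

P(-0.3) = 5×L_0(-0.3) + 24×L_1(-0.3) + 22×L_2(-0.3) + (-5)×L_3(-0.3)
P(-0.3) = 25.043000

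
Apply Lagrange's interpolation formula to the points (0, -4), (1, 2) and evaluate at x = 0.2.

Lagrange interpolation formula:
P(x) = Σ yᵢ × Lᵢ(x)
where Lᵢ(x) = Π_{j≠i} (x - xⱼ)/(xᵢ - xⱼ)

L_0(0.2) = (0.2 - 1)/(0 - 1) = 0.800000
L_1(0.2) = (0.2 - 0)/(1 - 0) = 0.200000

P(0.2) = (-4)×L_0(0.2) + 2×L_1(0.2)
P(0.2) = -2.800000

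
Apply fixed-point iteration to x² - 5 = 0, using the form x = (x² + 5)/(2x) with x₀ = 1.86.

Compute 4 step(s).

Equation: x² - 5 = 0
Fixed-point form: x = (x² + 5)/(2x)
x₀ = 1.86

x_1 = g(1.860000) = 2.274086
x_2 = g(2.274086) = 2.236386
x_3 = g(2.236386) = 2.236068
x_4 = g(2.236068) = 2.236068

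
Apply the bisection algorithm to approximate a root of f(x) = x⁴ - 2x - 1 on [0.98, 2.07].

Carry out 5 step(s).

f(x) = x⁴ - 2x - 1
Initial interval: [0.98, 2.07]

Iteration 1:
  c_1 = (0.980000 + 2.070000)/2 = 1.525000
  f(c_1) = f(1.525000) = 1.358532
  f(a) × f(c) < 0, new interval: [0.980000, 1.525000]
Iteration 2:
  c_2 = (0.980000 + 1.525000)/2 = 1.252500
  f(c_2) = f(1.252500) = -1.044004
  f(a) × f(c) ≥ 0, new interval: [1.252500, 1.525000]
Iteration 3:
  c_3 = (1.252500 + 1.525000)/2 = 1.388750
  f(c_3) = f(1.388750) = -0.057900
  f(a) × f(c) ≥ 0, new interval: [1.388750, 1.525000]
Iteration 4:
  c_4 = (1.388750 + 1.525000)/2 = 1.456875
  f(c_4) = f(1.456875) = 0.591192
  f(a) × f(c) < 0, new interval: [1.388750, 1.456875]
Iteration 5:
  c_5 = (1.388750 + 1.456875)/2 = 1.422813
  f(c_5) = f(1.422813) = 0.252552
  f(a) × f(c) < 0, new interval: [1.388750, 1.422813]

After 5 iteration(s), the approximation is c_5 = 1.422813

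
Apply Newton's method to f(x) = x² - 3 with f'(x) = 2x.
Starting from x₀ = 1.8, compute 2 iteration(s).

f(x) = x² - 3
f'(x) = 2x
x₀ = 1.8

Newton-Raphson formula: x_{n+1} = x_n - f(x_n)/f'(x_n)

Iteration 1:
  f(1.800000) = 0.240000
  f'(1.800000) = 3.600000
  x_1 = 1.800000 - 0.240000/3.600000 = 1.733333
Iteration 2:
  f(1.733333) = 0.004444
  f'(1.733333) = 3.466667
  x_2 = 1.733333 - 0.004444/3.466667 = 1.732051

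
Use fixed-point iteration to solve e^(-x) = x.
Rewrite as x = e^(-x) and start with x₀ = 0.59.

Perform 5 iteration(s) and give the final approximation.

Equation: e^(-x) = x
Fixed-point form: x = e^(-x)
x₀ = 0.59

x_1 = g(0.590000) = 0.554327
x_2 = g(0.554327) = 0.574459
x_3 = g(0.574459) = 0.563010
x_4 = g(0.563010) = 0.569493
x_5 = g(0.569493) = 0.565812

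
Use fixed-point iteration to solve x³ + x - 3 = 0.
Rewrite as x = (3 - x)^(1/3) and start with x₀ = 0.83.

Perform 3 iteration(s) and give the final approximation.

Equation: x³ + x - 3 = 0
Fixed-point form: x = (3 - x)^(1/3)
x₀ = 0.83

x_1 = g(0.830000) = 1.294653
x_2 = g(1.294653) = 1.194733
x_3 = g(1.194733) = 1.217626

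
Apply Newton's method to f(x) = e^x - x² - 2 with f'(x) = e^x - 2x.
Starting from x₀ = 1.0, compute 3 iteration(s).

f(x) = e^x - x² - 2
f'(x) = e^x - 2x
x₀ = 1.0

Newton-Raphson formula: x_{n+1} = x_n - f(x_n)/f'(x_n)

Iteration 1:
  f(1.000000) = -0.281718
  f'(1.000000) = 0.718282
  x_1 = 1.000000 - (-0.281718)/0.718282 = 1.392211
Iteration 2:
  f(1.392211) = 0.085485
  f'(1.392211) = 1.239315
  x_2 = 1.392211 - 0.085485/1.239315 = 1.323233
Iteration 3:
  f(1.323233) = 0.004598
  f'(1.323233) = 1.109078
  x_3 = 1.323233 - 0.004598/1.109078 = 1.319087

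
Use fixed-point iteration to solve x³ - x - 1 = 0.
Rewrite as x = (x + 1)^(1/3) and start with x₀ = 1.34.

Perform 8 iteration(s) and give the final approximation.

Equation: x³ - x - 1 = 0
Fixed-point form: x = (x + 1)^(1/3)
x₀ = 1.34

x_1 = g(1.340000) = 1.327614
x_2 = g(1.327614) = 1.325268
x_3 = g(1.325268) = 1.324822
x_4 = g(1.324822) = 1.324738
x_5 = g(1.324738) = 1.324722
x_6 = g(1.324722) = 1.324719
x_7 = g(1.324719) = 1.324718
x_8 = g(1.324718) = 1.324718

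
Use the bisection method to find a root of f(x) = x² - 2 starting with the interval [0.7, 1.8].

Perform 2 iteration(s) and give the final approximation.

f(x) = x² - 2
Initial interval: [0.7, 1.8]

Iteration 1:
  c_1 = (0.700000 + 1.800000)/2 = 1.250000
  f(c_1) = f(1.250000) = -0.437500
  f(a) × f(c) ≥ 0, new interval: [1.250000, 1.800000]
Iteration 2:
  c_2 = (1.250000 + 1.800000)/2 = 1.525000
  f(c_2) = f(1.525000) = 0.325625
  f(a) × f(c) < 0, new interval: [1.250000, 1.525000]

After 2 iteration(s), the approximation is c_2 = 1.525000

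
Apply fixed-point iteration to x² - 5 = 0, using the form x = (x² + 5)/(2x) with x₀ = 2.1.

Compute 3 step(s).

Equation: x² - 5 = 0
Fixed-point form: x = (x² + 5)/(2x)
x₀ = 2.1

x_1 = g(2.100000) = 2.240476
x_2 = g(2.240476) = 2.236072
x_3 = g(2.236072) = 2.236068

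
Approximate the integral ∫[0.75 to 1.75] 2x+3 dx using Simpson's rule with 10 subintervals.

f(x) = 2x+3
a = 0.75, b = 1.75, n = 10
h = (b - a)/n = 0.100000

Simpson's rule: (h/3)[f(x₀) + 4f(x₁) + 2f(x₂) + ... + f(xₙ)]

x_0 = 0.7500, f(x_0) = 4.500000, coefficient = 1
x_1 = 0.8500, f(x_1) = 4.700000, coefficient = 4
x_2 = 0.9500, f(x_2) = 4.900000, coefficient = 2
x_3 = 1.0500, f(x_3) = 5.100000, coefficient = 4
x_4 = 1.1500, f(x_4) = 5.300000, coefficient = 2
x_5 = 1.2500, f(x_5) = 5.500000, coefficient = 4
x_6 = 1.3500, f(x_6) = 5.700000, coefficient = 2
x_7 = 1.4500, f(x_7) = 5.900000, coefficient = 4
x_8 = 1.5500, f(x_8) = 6.100000, coefficient = 2
x_9 = 1.6500, f(x_9) = 6.300000, coefficient = 4
x_10 = 1.7500, f(x_10) = 6.500000, coefficient = 1

I ≈ (0.100000/3) × 165.000000 = 5.500000
Exact value: 5.500000
Error: 0.000000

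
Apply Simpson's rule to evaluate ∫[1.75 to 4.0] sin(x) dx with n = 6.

f(x) = sin(x)
a = 1.75, b = 4.0, n = 6
h = (b - a)/n = 0.375000

Simpson's rule: (h/3)[f(x₀) + 4f(x₁) + 2f(x₂) + ... + f(xₙ)]

x_0 = 1.7500, f(x_0) = 0.983986, coefficient = 1
x_1 = 2.1250, f(x_1) = 0.850320, coefficient = 4
x_2 = 2.5000, f(x_2) = 0.598472, coefficient = 2
x_3 = 2.8750, f(x_3) = 0.263446, coefficient = 4
x_4 = 3.2500, f(x_4) = -0.108195, coefficient = 2
x_5 = 3.6250, f(x_5) = -0.464799, coefficient = 4
x_6 = 4.0000, f(x_6) = -0.756802, coefficient = 1

I ≈ (0.375000/3) × 3.803605 = 0.475451
Exact value: 0.475398
Error: 0.000053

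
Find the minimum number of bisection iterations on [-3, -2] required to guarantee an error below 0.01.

We need (b-a)/2^n ≤ 0.01
(-2 - (-3))/2^n ≤ 0.01
1/2^n ≤ 0.01
2^n ≥ 100
n ≥ log₂(100) = 6.64
n ≥ 7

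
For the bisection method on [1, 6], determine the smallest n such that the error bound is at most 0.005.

We need (b-a)/2^n ≤ 0.005
(6 - 1)/2^n ≤ 0.005
5/2^n ≤ 0.005
2^n ≥ 1000
n ≥ log₂(1000) = 9.97
n ≥ 10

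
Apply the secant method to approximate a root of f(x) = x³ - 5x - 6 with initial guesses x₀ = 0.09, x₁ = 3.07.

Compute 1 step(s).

f(x) = x³ - 5x - 6
x₀ = 0.09, x₁ = 3.07

Secant formula: x_{n+1} = x_n - f(x_n)(x_n - x_{n-1})/(f(x_n) - f(x_{n-1}))

Iteration 1:
  f(0.090000) = -6.449271
  f(3.070000) = 7.584443
  x_2 = 3.070000 - 7.584443×(3.070000 - 0.090000)/(7.584443 - (-6.449271))
       = 1.459476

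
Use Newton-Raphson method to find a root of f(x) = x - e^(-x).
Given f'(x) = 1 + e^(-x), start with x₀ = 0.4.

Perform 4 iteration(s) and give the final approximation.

f(x) = x - e^(-x)
f'(x) = 1 + e^(-x)
x₀ = 0.4

Newton-Raphson formula: x_{n+1} = x_n - f(x_n)/f'(x_n)

Iteration 1:
  f(0.400000) = -0.270320
  f'(0.400000) = 1.670320
  x_1 = 0.400000 - (-0.270320)/1.670320 = 0.561837
Iteration 2:
  f(0.561837) = -0.008323
  f'(0.561837) = 1.570161
  x_2 = 0.561837 - (-0.008323)/1.570161 = 0.567138
Iteration 3:
  f(0.567138) = -0.000008
  f'(0.567138) = 1.567146
  x_3 = 0.567138 - (-0.000008)/1.567146 = 0.567143
Iteration 4:
  f(0.567143) = 0.000000
  f'(0.567143) = 1.567143
  x_4 = 0.567143 - 0.000000/1.567143 = 0.567143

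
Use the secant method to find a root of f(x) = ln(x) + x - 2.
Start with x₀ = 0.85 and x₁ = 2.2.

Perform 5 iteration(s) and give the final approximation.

f(x) = ln(x) + x - 2
x₀ = 0.85, x₁ = 2.2

Secant formula: x_{n+1} = x_n - f(x_n)(x_n - x_{n-1})/(f(x_n) - f(x_{n-1}))

Iteration 1:
  f(0.850000) = -1.312519
  f(2.200000) = 0.988457
  x_2 = 2.200000 - 0.988457×(2.200000 - 0.850000)/(0.988457 - (-1.312519))
       = 1.620065
Iteration 2:
  f(2.200000) = 0.988457
  f(1.620065) = 0.102531
  x_3 = 1.620065 - 0.102531×(1.620065 - 2.200000)/(0.102531 - 0.988457)
       = 1.552947
Iteration 3:
  f(1.620065) = 0.102531
  f(1.552947) = -0.006898
  x_4 = 1.552947 - (-0.006898)×(1.552947 - 1.620065)/(-0.006898 - 0.102531)
       = 1.557178
Iteration 4:
  f(1.552947) = -0.006898
  f(1.557178) = 0.000054
  x_5 = 1.557178 - 0.000054×(1.557178 - 1.552947)/(0.000054 - (-0.006898))
       = 1.557146
Iteration 5:
  f(1.557178) = 0.000054
  f(1.557146) = 0.000000
  x_6 = 1.557146 - 0.000000×(1.557146 - 1.557178)/(0.000000 - 0.000054)
       = 1.557146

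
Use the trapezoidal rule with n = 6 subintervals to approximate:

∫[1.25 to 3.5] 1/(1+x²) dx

f(x) = 1/(1+x²)
a = 1.25, b = 3.5, n = 6
h = (b - a)/n = 0.375000

Trapezoidal rule: (h/2)[f(x₀) + 2f(x₁) + 2f(x₂) + ... + f(xₙ)]

x_0 = 1.2500, f(x_0) = 0.390244, coefficient = 1
x_1 = 1.6250, f(x_1) = 0.274678, coefficient = 2
x_2 = 2.0000, f(x_2) = 0.200000, coefficient = 2
x_3 = 2.3750, f(x_3) = 0.150588, coefficient = 2
x_4 = 2.7500, f(x_4) = 0.116788, coefficient = 2
x_5 = 3.1250, f(x_5) = 0.092888, coefficient = 2
x_6 = 3.5000, f(x_6) = 0.075472, coefficient = 1

I ≈ (0.375000/2) × 2.135601 = 0.400425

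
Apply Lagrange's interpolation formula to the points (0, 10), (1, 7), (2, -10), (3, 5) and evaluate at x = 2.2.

Lagrange interpolation formula:
P(x) = Σ yᵢ × Lᵢ(x)
where Lᵢ(x) = Π_{j≠i} (x - xⱼ)/(xᵢ - xⱼ)

L_0(2.2) = (2.2 - 1)/(0 - 1) × (2.2 - 2)/(0 - 2) × (2.2 - 3)/(0 - 3) = 0.032000
L_1(2.2) = (2.2 - 0)/(1 - 0) × (2.2 - 2)/(1 - 2) × (2.2 - 3)/(1 - 3) = -0.176000
L_2(2.2) = (2.2 - 0)/(2 - 0) × (2.2 - 1)/(2 - 1) × (2.2 - 3)/(2 - 3) = 1.056000
L_3(2.2) = (2.2 - 0)/(3 - 0) × (2.2 - 1)/(3 - 1) × (2.2 - 2)/(3 - 2) = 0.088000

P(2.2) = 10×L_0(2.2) + 7×L_1(2.2) + (-10)×L_2(2.2) + 5×L_3(2.2)
P(2.2) = -11.032000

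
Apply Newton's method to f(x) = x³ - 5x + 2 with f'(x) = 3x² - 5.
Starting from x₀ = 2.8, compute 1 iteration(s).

f(x) = x³ - 5x + 2
f'(x) = 3x² - 5
x₀ = 2.8

Newton-Raphson formula: x_{n+1} = x_n - f(x_n)/f'(x_n)

Iteration 1:
  f(2.800000) = 9.952000
  f'(2.800000) = 18.520000
  x_1 = 2.800000 - 9.952000/18.520000 = 2.262635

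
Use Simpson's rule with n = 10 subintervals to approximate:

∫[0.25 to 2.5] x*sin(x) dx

f(x) = x*sin(x)
a = 0.25, b = 2.5, n = 10
h = (b - a)/n = 0.225000

Simpson's rule: (h/3)[f(x₀) + 4f(x₁) + 2f(x₂) + ... + f(xₙ)]

x_0 = 0.2500, f(x_0) = 0.061851, coefficient = 1
x_1 = 0.4750, f(x_1) = 0.217236, coefficient = 4
x_2 = 0.7000, f(x_2) = 0.450952, coefficient = 2
x_3 = 0.9250, f(x_3) = 0.738724, coefficient = 4
x_4 = 1.1500, f(x_4) = 1.049679, coefficient = 2
x_5 = 1.3750, f(x_5) = 1.348728, coefficient = 4
x_6 = 1.6000, f(x_6) = 1.599318, coefficient = 2
x_7 = 1.8250, f(x_7) = 1.766352, coefficient = 4
x_8 = 2.0500, f(x_8) = 1.819093, coefficient = 2
x_9 = 2.2750, f(x_9) = 1.733840, coefficient = 4
x_10 = 2.5000, f(x_10) = 1.496180, coefficient = 1

I ≈ (0.225000/3) × 34.615631 = 2.596172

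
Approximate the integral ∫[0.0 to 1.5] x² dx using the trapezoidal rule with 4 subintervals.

f(x) = x²
a = 0.0, b = 1.5, n = 4
h = (b - a)/n = 0.375000

Trapezoidal rule: (h/2)[f(x₀) + 2f(x₁) + 2f(x₂) + ... + f(xₙ)]

x_0 = 0.0000, f(x_0) = 0.000000, coefficient = 1
x_1 = 0.3750, f(x_1) = 0.140625, coefficient = 2
x_2 = 0.7500, f(x_2) = 0.562500, coefficient = 2
x_3 = 1.1250, f(x_3) = 1.265625, coefficient = 2
x_4 = 1.5000, f(x_4) = 2.250000, coefficient = 1

I ≈ (0.375000/2) × 6.187500 = 1.160156
Exact value: 1.125000
Error: 0.035156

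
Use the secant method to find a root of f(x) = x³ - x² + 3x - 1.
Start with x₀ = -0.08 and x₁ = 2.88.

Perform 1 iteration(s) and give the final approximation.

f(x) = x³ - x² + 3x - 1
x₀ = -0.08, x₁ = 2.88

Secant formula: x_{n+1} = x_n - f(x_n)(x_n - x_{n-1})/(f(x_n) - f(x_{n-1}))

Iteration 1:
  f(-0.080000) = -1.246912
  f(2.880000) = 23.233472
  x_2 = 2.880000 - 23.233472×(2.880000 - (-0.080000))/(23.233472 - (-1.246912))
       = 0.070768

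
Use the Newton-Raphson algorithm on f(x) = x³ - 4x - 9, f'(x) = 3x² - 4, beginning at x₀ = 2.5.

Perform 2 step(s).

f(x) = x³ - 4x - 9
f'(x) = 3x² - 4
x₀ = 2.5

Newton-Raphson formula: x_{n+1} = x_n - f(x_n)/f'(x_n)

Iteration 1:
  f(2.500000) = -3.375000
  f'(2.500000) = 14.750000
  x_1 = 2.500000 - (-3.375000)/14.750000 = 2.728814
Iteration 2:
  f(2.728814) = 0.404647
  f'(2.728814) = 18.339270
  x_2 = 2.728814 - 0.404647/18.339270 = 2.706749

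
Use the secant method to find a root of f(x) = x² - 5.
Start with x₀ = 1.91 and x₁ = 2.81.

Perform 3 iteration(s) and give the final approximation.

f(x) = x² - 5
x₀ = 1.91, x₁ = 2.81

Secant formula: x_{n+1} = x_n - f(x_n)(x_n - x_{n-1})/(f(x_n) - f(x_{n-1}))

Iteration 1:
  f(1.910000) = -1.351900
  f(2.810000) = 2.896100
  x_2 = 2.810000 - 2.896100×(2.810000 - 1.910000)/(2.896100 - (-1.351900))
       = 2.196419
Iteration 2:
  f(2.810000) = 2.896100
  f(2.196419) = -0.175741
  x_3 = 2.196419 - (-0.175741)×(2.196419 - 2.810000)/(-0.175741 - 2.896100)
       = 2.231523
Iteration 3:
  f(2.196419) = -0.175741
  f(2.231523) = -0.020306
  x_4 = 2.231523 - (-0.020306)×(2.231523 - 2.196419)/(-0.020306 - (-0.175741))
       = 2.236109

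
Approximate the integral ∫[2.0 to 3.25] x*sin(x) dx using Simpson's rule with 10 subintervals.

f(x) = x*sin(x)
a = 2.0, b = 3.25, n = 10
h = (b - a)/n = 0.125000

Simpson's rule: (h/3)[f(x₀) + 4f(x₁) + 2f(x₂) + ... + f(xₙ)]

x_0 = 2.0000, f(x_0) = 1.818595, coefficient = 1
x_1 = 2.1250, f(x_1) = 1.806930, coefficient = 4
x_2 = 2.2500, f(x_2) = 1.750665, coefficient = 2
x_3 = 2.3750, f(x_3) = 1.647502, coefficient = 4
x_4 = 2.5000, f(x_4) = 1.496180, coefficient = 2
x_5 = 2.6250, f(x_5) = 1.296541, coefficient = 4
x_6 = 2.7500, f(x_6) = 1.049568, coefficient = 2
x_7 = 2.8750, f(x_7) = 0.757407, coefficient = 4
x_8 = 3.0000, f(x_8) = 0.423360, coefficient = 2
x_9 = 3.1250, f(x_9) = 0.051850, coefficient = 4
x_10 = 3.2500, f(x_10) = -0.351634, coefficient = 1

I ≈ (0.125000/3) × 33.147423 = 1.381143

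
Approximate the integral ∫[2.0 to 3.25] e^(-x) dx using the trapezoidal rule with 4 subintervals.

f(x) = e^(-x)
a = 2.0, b = 3.25, n = 4
h = (b - a)/n = 0.312500

Trapezoidal rule: (h/2)[f(x₀) + 2f(x₁) + 2f(x₂) + ... + f(xₙ)]

x_0 = 2.0000, f(x_0) = 0.135335, coefficient = 1
x_1 = 2.3125, f(x_1) = 0.099013, coefficient = 2
x_2 = 2.6250, f(x_2) = 0.072440, coefficient = 2
x_3 = 2.9375, f(x_3) = 0.052998, coefficient = 2
x_4 = 3.2500, f(x_4) = 0.038774, coefficient = 1

I ≈ (0.312500/2) × 0.623012 = 0.097346
Exact value: 0.096561
Error: 0.000785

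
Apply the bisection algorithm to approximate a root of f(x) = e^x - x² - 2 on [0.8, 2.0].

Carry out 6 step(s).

f(x) = e^x - x² - 2
Initial interval: [0.8, 2.0]

Iteration 1:
  c_1 = (0.800000 + 2.000000)/2 = 1.400000
  f(c_1) = f(1.400000) = 0.095200
  f(a) × f(c) < 0, new interval: [0.800000, 1.400000]
Iteration 2:
  c_2 = (0.800000 + 1.400000)/2 = 1.100000
  f(c_2) = f(1.100000) = -0.205834
  f(a) × f(c) ≥ 0, new interval: [1.100000, 1.400000]
Iteration 3:
  c_3 = (1.100000 + 1.400000)/2 = 1.250000
  f(c_3) = f(1.250000) = -0.072157
  f(a) × f(c) ≥ 0, new interval: [1.250000, 1.400000]
Iteration 4:
  c_4 = (1.250000 + 1.400000)/2 = 1.325000
  f(c_4) = f(1.325000) = 0.006560
  f(a) × f(c) < 0, new interval: [1.250000, 1.325000]
Iteration 5:
  c_5 = (1.250000 + 1.325000)/2 = 1.287500
  f(c_5) = f(1.287500) = -0.033940
  f(a) × f(c) ≥ 0, new interval: [1.287500, 1.325000]
Iteration 6:
  c_6 = (1.287500 + 1.325000)/2 = 1.306250
  f(c_6) = f(1.306250) = -0.013987
  f(a) × f(c) ≥ 0, new interval: [1.306250, 1.325000]

After 6 iteration(s), the approximation is c_6 = 1.306250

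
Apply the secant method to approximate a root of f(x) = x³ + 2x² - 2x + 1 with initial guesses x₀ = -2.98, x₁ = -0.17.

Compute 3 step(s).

f(x) = x³ + 2x² - 2x + 1
x₀ = -2.98, x₁ = -0.17

Secant formula: x_{n+1} = x_n - f(x_n)(x_n - x_{n-1})/(f(x_n) - f(x_{n-1}))

Iteration 1:
  f(-2.980000) = -1.742792
  f(-0.170000) = 1.392887
  x_2 = -0.170000 - 1.392887×(-0.170000 - (-2.980000))/(1.392887 - (-1.742792))
       = -1.418218
Iteration 2:
  f(-0.170000) = 1.392887
  f(-1.418218) = 5.006600
  x_3 = -1.418218 - 5.006600×(-1.418218 - (-0.170000))/(5.006600 - 1.392887)
       = 0.311119
Iteration 3:
  f(-1.418218) = 5.006600
  f(0.311119) = 0.601467
  x_4 = 0.311119 - 0.601467×(0.311119 - (-1.418218))/(0.601467 - 5.006600)
       = 0.547239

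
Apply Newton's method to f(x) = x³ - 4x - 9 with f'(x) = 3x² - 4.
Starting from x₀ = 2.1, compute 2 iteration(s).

f(x) = x³ - 4x - 9
f'(x) = 3x² - 4
x₀ = 2.1

Newton-Raphson formula: x_{n+1} = x_n - f(x_n)/f'(x_n)

Iteration 1:
  f(2.100000) = -8.139000
  f'(2.100000) = 9.230000
  x_1 = 2.100000 - (-8.139000)/9.230000 = 2.981798
Iteration 2:
  f(2.981798) = 5.584341
  f'(2.981798) = 22.673367
  x_2 = 2.981798 - 5.584341/22.673367 = 2.735503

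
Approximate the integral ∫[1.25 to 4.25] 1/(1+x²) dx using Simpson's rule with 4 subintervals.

f(x) = 1/(1+x²)
a = 1.25, b = 4.25, n = 4
h = (b - a)/n = 0.750000

Simpson's rule: (h/3)[f(x₀) + 4f(x₁) + 2f(x₂) + ... + f(xₙ)]

x_0 = 1.2500, f(x_0) = 0.390244, coefficient = 1
x_1 = 2.0000, f(x_1) = 0.200000, coefficient = 4
x_2 = 2.7500, f(x_2) = 0.116788, coefficient = 2
x_3 = 3.5000, f(x_3) = 0.075472, coefficient = 4
x_4 = 4.2500, f(x_4) = 0.052459, coefficient = 1

I ≈ (0.750000/3) × 1.778166 = 0.444542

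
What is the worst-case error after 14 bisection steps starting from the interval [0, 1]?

Bisection error bound: |error| ≤ (b-a)/2^n
|error| ≤ (1 - 0)/2^14 = 1/2^14
|error| ≤ 0.0000610352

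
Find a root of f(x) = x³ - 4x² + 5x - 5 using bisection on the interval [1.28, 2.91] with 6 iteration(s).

f(x) = x³ - 4x² + 5x - 5
Initial interval: [1.28, 2.91]

Iteration 1:
  c_1 = (1.280000 + 2.910000)/2 = 2.095000
  f(c_1) = f(2.095000) = -2.886093
  f(a) × f(c) ≥ 0, new interval: [2.095000, 2.910000]
Iteration 2:
  c_2 = (2.095000 + 2.910000)/2 = 2.502500
  f(c_2) = f(2.502500) = -1.865603
  f(a) × f(c) ≥ 0, new interval: [2.502500, 2.910000]
Iteration 3:
  c_3 = (2.502500 + 2.910000)/2 = 2.706250
  f(c_3) = f(2.706250) = -0.943902
  f(a) × f(c) ≥ 0, new interval: [2.706250, 2.910000]
Iteration 4:
  c_4 = (2.706250 + 2.910000)/2 = 2.808125
  f(c_4) = f(2.808125) = -0.357984
  f(a) × f(c) ≥ 0, new interval: [2.808125, 2.910000]
Iteration 5:
  c_5 = (2.808125 + 2.910000)/2 = 2.859063
  f(c_5) = f(2.859063) = -0.030983
  f(a) × f(c) ≥ 0, new interval: [2.859063, 2.910000]
Iteration 6:
  c_6 = (2.859063 + 2.910000)/2 = 2.884531
  f(c_6) = f(2.884531) = 0.141376
  f(a) × f(c) < 0, new interval: [2.859063, 2.884531]

After 6 iteration(s), the approximation is c_6 = 2.884531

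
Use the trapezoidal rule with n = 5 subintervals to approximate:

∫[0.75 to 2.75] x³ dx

f(x) = x³
a = 0.75, b = 2.75, n = 5
h = (b - a)/n = 0.400000

Trapezoidal rule: (h/2)[f(x₀) + 2f(x₁) + 2f(x₂) + ... + f(xₙ)]

x_0 = 0.7500, f(x_0) = 0.421875, coefficient = 1
x_1 = 1.1500, f(x_1) = 1.520875, coefficient = 2
x_2 = 1.5500, f(x_2) = 3.723875, coefficient = 2
x_3 = 1.9500, f(x_3) = 7.414875, coefficient = 2
x_4 = 2.3500, f(x_4) = 12.977875, coefficient = 2
x_5 = 2.7500, f(x_5) = 20.796875, coefficient = 1

I ≈ (0.400000/2) × 72.493750 = 14.498750
Exact value: 14.218750
Error: 0.280000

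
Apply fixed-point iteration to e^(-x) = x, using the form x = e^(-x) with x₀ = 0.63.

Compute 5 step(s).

Equation: e^(-x) = x
Fixed-point form: x = e^(-x)
x₀ = 0.63

x_1 = g(0.630000) = 0.532592
x_2 = g(0.532592) = 0.587081
x_3 = g(0.587081) = 0.555948
x_4 = g(0.555948) = 0.573529
x_5 = g(0.573529) = 0.563533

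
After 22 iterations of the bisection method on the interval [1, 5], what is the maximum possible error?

Bisection error bound: |error| ≤ (b-a)/2^n
|error| ≤ (5 - 1)/2^22 = 4/2^22
|error| ≤ 0.0000009537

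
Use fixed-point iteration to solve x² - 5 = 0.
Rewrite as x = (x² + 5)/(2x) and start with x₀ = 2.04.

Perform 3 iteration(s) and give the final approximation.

Equation: x² - 5 = 0
Fixed-point form: x = (x² + 5)/(2x)
x₀ = 2.04

x_1 = g(2.040000) = 2.245490
x_2 = g(2.245490) = 2.236088
x_3 = g(2.236088) = 2.236068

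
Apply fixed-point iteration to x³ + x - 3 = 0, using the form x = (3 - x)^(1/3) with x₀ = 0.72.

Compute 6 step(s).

Equation: x³ + x - 3 = 0
Fixed-point form: x = (3 - x)^(1/3)
x₀ = 0.72

x_1 = g(0.720000) = 1.316169
x_2 = g(1.316169) = 1.189687
x_3 = g(1.189687) = 1.218759
x_4 = g(1.218759) = 1.212200
x_5 = g(1.212200) = 1.213686
x_6 = g(1.213686) = 1.213350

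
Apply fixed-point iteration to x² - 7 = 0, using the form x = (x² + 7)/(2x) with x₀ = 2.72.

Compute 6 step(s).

Equation: x² - 7 = 0
Fixed-point form: x = (x² + 7)/(2x)
x₀ = 2.72

x_1 = g(2.720000) = 2.646765
x_2 = g(2.646765) = 2.645752
x_3 = g(2.645752) = 2.645751
x_4 = g(2.645751) = 2.645751
x_5 = g(2.645751) = 2.645751
x_6 = g(2.645751) = 2.645751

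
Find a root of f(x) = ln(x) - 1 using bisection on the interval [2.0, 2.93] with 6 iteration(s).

f(x) = ln(x) - 1
Initial interval: [2.0, 2.93]

Iteration 1:
  c_1 = (2.000000 + 2.930000)/2 = 2.465000
  f(c_1) = f(2.465000) = -0.097808
  f(a) × f(c) ≥ 0, new interval: [2.465000, 2.930000]
Iteration 2:
  c_2 = (2.465000 + 2.930000)/2 = 2.697500
  f(c_2) = f(2.697500) = -0.007675
  f(a) × f(c) ≥ 0, new interval: [2.697500, 2.930000]
Iteration 3:
  c_3 = (2.697500 + 2.930000)/2 = 2.813750
  f(c_3) = f(2.813750) = 0.034518
  f(a) × f(c) < 0, new interval: [2.697500, 2.813750]
Iteration 4:
  c_4 = (2.697500 + 2.813750)/2 = 2.755625
  f(c_4) = f(2.755625) = 0.013644
  f(a) × f(c) < 0, new interval: [2.697500, 2.755625]
Iteration 5:
  c_5 = (2.697500 + 2.755625)/2 = 2.726562
  f(c_5) = f(2.726562) = 0.003042
  f(a) × f(c) < 0, new interval: [2.697500, 2.726562]
Iteration 6:
  c_6 = (2.697500 + 2.726562)/2 = 2.712031
  f(c_6) = f(2.712031) = -0.002302
  f(a) × f(c) ≥ 0, new interval: [2.712031, 2.726562]

After 6 iteration(s), the approximation is c_6 = 2.712031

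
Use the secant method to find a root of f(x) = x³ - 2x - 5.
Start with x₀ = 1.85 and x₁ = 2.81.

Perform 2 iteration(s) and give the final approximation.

f(x) = x³ - 2x - 5
x₀ = 1.85, x₁ = 2.81

Secant formula: x_{n+1} = x_n - f(x_n)(x_n - x_{n-1})/(f(x_n) - f(x_{n-1}))

Iteration 1:
  f(1.850000) = -2.368375
  f(2.810000) = 11.568041
  x_2 = 2.810000 - 11.568041×(2.810000 - 1.850000)/(11.568041 - (-2.368375))
       = 2.013144
Iteration 2:
  f(2.810000) = 11.568041
  f(2.013144) = -0.867523
  x_3 = 2.013144 - (-0.867523)×(2.013144 - 2.810000)/(-0.867523 - 11.568041)
       = 2.068734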